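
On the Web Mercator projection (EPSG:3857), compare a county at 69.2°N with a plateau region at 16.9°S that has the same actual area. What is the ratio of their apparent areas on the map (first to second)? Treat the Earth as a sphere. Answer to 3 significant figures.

7.26

Mercator areal scale is sec²φ.
At 69.2°: sec²(69.2°) = 1/0.3551² = 7.930.
At 16.9°: sec²(16.9°) = 1/0.9568² = 1.092.
Ratio = 7.930/1.092 = cos²(16.9°)/cos²(69.2°) ≈ 7.26.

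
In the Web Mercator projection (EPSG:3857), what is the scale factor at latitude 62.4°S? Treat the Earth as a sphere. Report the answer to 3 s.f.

2.16

Mercator is conformal, so the point scale is isotropic: h = k = sec φ = 1/cos φ.
k = 1/cos 62.4° = 1/0.4633 = 2.158.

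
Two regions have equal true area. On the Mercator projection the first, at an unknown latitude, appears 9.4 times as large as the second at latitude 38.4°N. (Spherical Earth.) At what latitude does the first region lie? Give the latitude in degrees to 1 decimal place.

On Mercator, (apparent₁)/(apparent₂) = sec²φ₁ / sec²φ₂ when true areas are equal.
cos²φ₂ / cos²φ₁ = 9.4  ⇒  cos φ₁ = cos 38.4° / √9.4 = 0.7837/3.066 = 0.2556.
φ₁ = arccos(0.2556) ≈ 75.2°.

75.2°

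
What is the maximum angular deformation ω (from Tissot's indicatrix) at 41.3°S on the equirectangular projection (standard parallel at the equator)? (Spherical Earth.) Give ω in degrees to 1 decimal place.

16.3°

Plate carrée maps x = Rλ, y = Rφ. The meridian scale is h = 1 and the parallel scale is k = 1/cos φ = sec φ.
At 41.3°: h = 1.000, k = 1.331; principal scales a = 1.331, b = 1.000.
sin(ω/2) = (a − b)/(a + b) = 0.3311/2.331 = 0.1420, so ω = 2 arcsin(0.1420) ≈ 16.3°.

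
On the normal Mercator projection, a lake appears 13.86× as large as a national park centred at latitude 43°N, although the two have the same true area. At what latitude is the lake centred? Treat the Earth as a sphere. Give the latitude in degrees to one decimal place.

Mercator areal scale is sec²φ, so apparent-area ratio = sec²φ₁ / sec²φ₂ = cos²φ₂ / cos²φ₁.
cos²φ₂ / cos²φ₁ = 13.86  ⇒  cos φ₁ = cos 43° / √13.86 = 0.7314/3.723 = 0.1964.
φ₁ = arccos(0.1964) ≈ 78.7°.

78.7°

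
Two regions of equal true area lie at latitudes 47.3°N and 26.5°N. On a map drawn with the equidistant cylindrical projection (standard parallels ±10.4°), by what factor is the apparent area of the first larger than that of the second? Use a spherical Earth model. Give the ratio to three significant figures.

1.32

With standard parallel φ₀ = 10.4°, the equirectangular projection gives x = Rλ cos φ₀, y = Rφ, so h = 1 and k = cos 10.4° / cos φ.
Areal scale at 47.3°: h·k = 1.000 × 1.450 = 1.450.
Areal scale at 26.5°: h·k = 1.000 × 1.099 = 1.099.
Ratio = 1.450/1.099 ≈ 1.32.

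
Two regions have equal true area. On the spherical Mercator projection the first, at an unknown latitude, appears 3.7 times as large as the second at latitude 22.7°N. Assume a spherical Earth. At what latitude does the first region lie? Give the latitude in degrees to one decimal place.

61.3°

For equal true areas on Mercator, apparent areas scale as sec²φ, so the ratio is cos²φ₂ / cos²φ₁.
cos²φ₂ / cos²φ₁ = 3.7  ⇒  cos φ₁ = cos 22.7° / √3.7 = 0.9225/1.924 = 0.4796.
φ₁ = arccos(0.4796) ≈ 61.3°.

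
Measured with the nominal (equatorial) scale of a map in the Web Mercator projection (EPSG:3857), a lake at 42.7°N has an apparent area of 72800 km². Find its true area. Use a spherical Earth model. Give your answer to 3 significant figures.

Mercator is conformal, so the point scale is isotropic: h = k = sec φ = 1/cos φ.
Areal scale = k² = sec²φ = 1/cos²(42.7°) = 1/0.7349² = 1.852.
True area = apparent / (areal scale) = 72800 / 1.852 ≈ 39300 km².

39300 km²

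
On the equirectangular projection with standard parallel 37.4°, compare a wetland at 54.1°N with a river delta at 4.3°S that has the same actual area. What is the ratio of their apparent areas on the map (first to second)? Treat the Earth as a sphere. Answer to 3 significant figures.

In the equirectangular projection with standard parallel φ₀ = 37.4° (x = Rλ cos φ₀, y = Rφ), meridians are true-scale (h = 1) and the parallel scale is k = cos φ₀ / cos φ.
Areal scale at 54.1°: h·k = 1.000 × 1.355 = 1.355.
Areal scale at 4.3°: h·k = 1.000 × 0.7967 = 0.7967.
Ratio = 1.355/0.7967 ≈ 1.70.

1.70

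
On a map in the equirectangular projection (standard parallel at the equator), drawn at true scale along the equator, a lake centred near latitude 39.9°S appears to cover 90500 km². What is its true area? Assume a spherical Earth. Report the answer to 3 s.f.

In the plate carrée (x = Rλ, y = Rφ), meridians are true-scale (h = 1) and parallels are stretched by k = sec φ.
Areal scale = h·k = 1 × sec φ; at 39.9°, h = 1.000, k = 1.304, so h·k = 1.304.
True area = apparent / (areal scale) = 90500 / 1.304 ≈ 69400 km².

69400 km²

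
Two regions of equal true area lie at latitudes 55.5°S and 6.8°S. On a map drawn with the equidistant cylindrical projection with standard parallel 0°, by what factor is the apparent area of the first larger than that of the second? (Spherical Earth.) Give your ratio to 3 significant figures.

1.75

For the equirectangular projection with φ₀ = 0 (plate carrée), h = 1 along meridians and k = sec φ along parallels.
Areal scale at 55.5°: h·k = 1.000 × 1.766 = 1.766.
Areal scale at 6.8°: h·k = 1.000 × 1.007 = 1.007.
Ratio = 1.766/1.007 ≈ 1.75.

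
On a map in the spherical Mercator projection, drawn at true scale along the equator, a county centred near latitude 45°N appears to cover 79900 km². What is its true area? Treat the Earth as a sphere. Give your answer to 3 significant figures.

For Mercator, h = k = sec φ (a conformal cylindrical projection has a single point scale, 1/cos φ).
Areal scale = k² = sec²φ = 1/cos²(45°) = 1/0.7071² = 2.000.
True area = apparent / (areal scale) = 79900 / 2.000 ≈ 40000 km².

40000 km²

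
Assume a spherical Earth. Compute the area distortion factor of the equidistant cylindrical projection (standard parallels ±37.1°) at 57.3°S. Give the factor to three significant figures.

1.48

The equidistant cylindrical projection with φ₀ = 37.1° has h = 1 (meridians true) and k = cos φ₀ / cos φ along parallels.
Areal scale = h·k = 1 × cos φ₀ / cos φ; at 57.3°, h = 1.000, k = 1.476, so h·k = 1.476.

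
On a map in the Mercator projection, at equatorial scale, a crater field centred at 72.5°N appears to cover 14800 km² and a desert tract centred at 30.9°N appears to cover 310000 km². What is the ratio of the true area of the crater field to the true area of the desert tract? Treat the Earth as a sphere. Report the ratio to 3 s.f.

On Mercator the areal scale is sec²φ, so true area = apparent × cos²φ.
True area of crater field: 14800 × cos²(72.5°) = 14800 × 0.09042 = 1338 km².
True area of desert tract: 310000 × cos²(30.9°) = 310000 × 0.7363 = 228200 km².
Ratio = 1338 / 228200 ≈ 0.00586.

0.00586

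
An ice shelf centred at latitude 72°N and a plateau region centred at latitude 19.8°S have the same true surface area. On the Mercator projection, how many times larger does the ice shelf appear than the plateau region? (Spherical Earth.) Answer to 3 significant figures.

Mercator areal scale is sec²φ.
At 72°: sec²(72°) = 1/0.3090² = 10.47.
At 19.8°: sec²(19.8°) = 1/0.9409² = 1.130.
Ratio = 10.47/1.130 = cos²(19.8°)/cos²(72°) ≈ 9.27.

9.27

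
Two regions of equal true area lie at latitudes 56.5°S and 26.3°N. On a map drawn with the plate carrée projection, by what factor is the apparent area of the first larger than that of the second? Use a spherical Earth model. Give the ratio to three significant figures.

In the plate carrée (x = Rλ, y = Rφ), meridians are true-scale (h = 1) and parallels are stretched by k = sec φ.
Areal scale at 56.5°: h·k = 1.000 × 1.812 = 1.812.
Areal scale at 26.3°: h·k = 1.000 × 1.115 = 1.115.
Ratio = 1.812/1.115 ≈ 1.62.

1.62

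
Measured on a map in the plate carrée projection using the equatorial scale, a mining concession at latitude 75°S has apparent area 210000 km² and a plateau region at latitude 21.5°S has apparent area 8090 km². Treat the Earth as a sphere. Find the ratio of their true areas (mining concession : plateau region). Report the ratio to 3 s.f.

On the plate carrée, areal scale = h·k = 1 × sec φ, so true area = apparent × cos φ.
True area of mining concession: 210000 × cos(75°) = 210000 × 0.2588 = 54350 km².
True area of plateau region: 8090 × cos(21.5°) = 8090 × 0.9304 = 7527 km².
Ratio = 54350 / 7527 ≈ 7.22.

7.22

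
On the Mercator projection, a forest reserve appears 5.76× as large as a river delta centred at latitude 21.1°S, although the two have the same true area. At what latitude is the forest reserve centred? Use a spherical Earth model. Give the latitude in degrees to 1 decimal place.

On Mercator, (apparent₁)/(apparent₂) = sec²φ₁ / sec²φ₂ when true areas are equal.
cos²φ₂ / cos²φ₁ = 5.76  ⇒  cos φ₁ = cos 21.1° / √5.76 = 0.9330/2.400 = 0.3887.
φ₁ = arccos(0.3887) ≈ 67.1°.

67.1°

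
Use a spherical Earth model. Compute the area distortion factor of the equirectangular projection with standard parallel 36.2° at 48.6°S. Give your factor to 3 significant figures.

The equidistant cylindrical projection with φ₀ = 36.2° has h = 1 (meridians true) and k = cos φ₀ / cos φ along parallels.
Areal scale = h·k = 1 × cos φ₀ / cos φ; at 48.6°, h = 1.000, k = 1.220, so h·k = 1.220.

1.22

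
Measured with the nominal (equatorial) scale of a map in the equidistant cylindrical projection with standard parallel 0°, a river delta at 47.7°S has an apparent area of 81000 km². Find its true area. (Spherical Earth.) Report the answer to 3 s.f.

Plate carrée maps x = Rλ, y = Rφ. The meridian scale is h = 1 and the parallel scale is k = 1/cos φ = sec φ.
Areal scale = h·k = 1 × sec φ; at 47.7°, h = 1.000, k = 1.486, so h·k = 1.486.
True area = apparent / (areal scale) = 81000 / 1.486 ≈ 54500 km².

54500 km²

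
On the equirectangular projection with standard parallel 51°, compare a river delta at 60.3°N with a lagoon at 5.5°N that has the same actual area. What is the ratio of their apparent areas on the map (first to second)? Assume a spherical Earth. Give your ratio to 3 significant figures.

With standard parallel φ₀ = 51°, the equirectangular projection gives x = Rλ cos φ₀, y = Rφ, so h = 1 and k = cos 51° / cos φ.
Areal scale at 60.3°: h·k = 1.000 × 1.270 = 1.270.
Areal scale at 5.5°: h·k = 1.000 × 0.6322 = 0.6322.
Ratio = 1.270/0.6322 ≈ 2.01.

2.01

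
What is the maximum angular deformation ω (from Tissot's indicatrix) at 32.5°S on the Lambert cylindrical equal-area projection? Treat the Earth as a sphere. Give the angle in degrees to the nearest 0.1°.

19.4°

The Lambert cylindrical equal-area projection is the cylindrical equal-area projection with its standard parallel at the equator (φ₀ = 0). Cylindrical equal-area (φ₀ = 0°): h = cos φ / cos 0° along meridians, k = cos 0° / cos φ along parallels; h·k = 1.
At 32.5°: h = 0.8434, k = 1.186; principal scales a = 1.186, b = 0.8434.
sin(ω/2) = (a − b)/(a + b) = 0.3423/2.029 = 0.1687, so ω = 2 arcsin(0.1687) ≈ 19.4°.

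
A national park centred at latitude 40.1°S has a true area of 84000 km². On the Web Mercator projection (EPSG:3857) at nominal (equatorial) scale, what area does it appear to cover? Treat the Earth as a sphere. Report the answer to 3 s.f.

144000 km²

The Mercator projection is conformal; its linear scale factor is the same in every direction and equals sec φ = 1/cos φ.
Areal scale = k² = sec²φ = 1/cos²(40.1°) = 1/0.7649² = 1.709.
Apparent area = 84000 × 1.709 ≈ 144000 km².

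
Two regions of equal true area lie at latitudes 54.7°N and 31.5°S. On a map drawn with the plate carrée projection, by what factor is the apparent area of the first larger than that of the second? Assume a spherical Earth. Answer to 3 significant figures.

1.48

For the equirectangular projection with φ₀ = 0 (plate carrée), h = 1 along meridians and k = sec φ along parallels.
Areal scale at 54.7°: h·k = 1.000 × 1.731 = 1.731.
Areal scale at 31.5°: h·k = 1.000 × 1.173 = 1.173.
Ratio = 1.731/1.173 ≈ 1.48.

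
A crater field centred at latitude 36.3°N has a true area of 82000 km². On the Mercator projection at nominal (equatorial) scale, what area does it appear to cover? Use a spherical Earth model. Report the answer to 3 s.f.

Mercator is conformal, so the point scale is isotropic: h = k = sec φ = 1/cos φ.
Areal scale = k² = sec²φ = 1/cos²(36.3°) = 1/0.8059² = 1.540.
Apparent area = 82000 × 1.540 ≈ 126000 km².

126000 km²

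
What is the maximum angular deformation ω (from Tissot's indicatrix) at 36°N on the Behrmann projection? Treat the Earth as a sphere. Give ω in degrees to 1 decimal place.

7.8°

Behrmann is a cylindrical equal-area projection with standard parallels at ±30°. A cylindrical equal-area projection with standard parallel φ₀ has meridian scale h = cos φ / cos φ₀ and parallel scale k = cos φ₀ / cos φ (so areas are preserved, h·k = 1).
At 36°: h = 0.9342, k = 1.070; principal scales a = 1.070, b = 0.9342.
sin(ω/2) = (a − b)/(a + b) = 0.1363/2.005 = 0.06799, so ω = 2 arcsin(0.06799) ≈ 7.8°.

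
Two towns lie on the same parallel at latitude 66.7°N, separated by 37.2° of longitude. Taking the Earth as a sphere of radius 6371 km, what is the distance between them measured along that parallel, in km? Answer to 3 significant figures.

Arc length along a parallel = R cos φ · Δλ (with Δλ in radians).
= 6371 × cos 66.7° × (37.2° × π/180) = 6371 × 0.3955 × 0.6493 ≈ 1640 km.

1640 km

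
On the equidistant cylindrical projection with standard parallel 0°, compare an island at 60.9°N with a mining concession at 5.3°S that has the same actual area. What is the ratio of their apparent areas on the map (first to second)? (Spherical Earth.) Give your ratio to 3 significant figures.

2.05

Plate carrée maps x = Rλ, y = Rφ. The meridian scale is h = 1 and the parallel scale is k = 1/cos φ = sec φ.
Areal scale at 60.9°: h·k = 1.000 × 2.056 = 2.056.
Areal scale at 5.3°: h·k = 1.000 × 1.004 = 1.004.
Ratio = 2.056/1.004 ≈ 2.05.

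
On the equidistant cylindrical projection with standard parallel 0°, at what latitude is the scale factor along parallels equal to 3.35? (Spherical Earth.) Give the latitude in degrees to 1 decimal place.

Plate carrée: h = 1, k = sec φ along parallels.
sec φ = 3.35  ⇒  cos φ = 0.2985  ⇒  φ ≈ 72.6°.

72.6°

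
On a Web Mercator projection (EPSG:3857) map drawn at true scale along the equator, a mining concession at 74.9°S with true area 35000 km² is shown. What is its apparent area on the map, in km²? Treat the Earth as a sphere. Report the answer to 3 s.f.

516000 km²

The Mercator projection is conformal; its linear scale factor is the same in every direction and equals sec φ = 1/cos φ.
Areal scale = k² = sec²φ = 1/cos²(74.9°) = 1/0.2605² = 14.74.
Apparent area = 35000 × 14.74 ≈ 516000 km².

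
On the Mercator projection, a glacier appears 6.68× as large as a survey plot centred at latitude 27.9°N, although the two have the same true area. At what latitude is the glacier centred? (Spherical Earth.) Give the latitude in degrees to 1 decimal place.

70.0°

On Mercator, (apparent₁)/(apparent₂) = sec²φ₁ / sec²φ₂ when true areas are equal.
cos²φ₂ / cos²φ₁ = 6.68  ⇒  cos φ₁ = cos 27.9° / √6.68 = 0.8838/2.585 = 0.3419.
φ₁ = arccos(0.3419) ≈ 70.0°.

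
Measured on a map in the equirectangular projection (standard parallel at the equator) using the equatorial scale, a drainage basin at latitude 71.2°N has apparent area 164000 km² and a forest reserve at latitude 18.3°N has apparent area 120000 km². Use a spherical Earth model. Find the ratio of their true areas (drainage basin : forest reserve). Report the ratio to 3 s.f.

0.464

On the plate carrée, areal scale = h·k = 1 × sec φ, so true area = apparent × cos φ.
True area of drainage basin: 164000 × cos(71.2°) = 164000 × 0.3223 = 52850 km².
True area of forest reserve: 120000 × cos(18.3°) = 120000 × 0.9494 = 113900 km².
Ratio = 52850 / 113900 ≈ 0.464.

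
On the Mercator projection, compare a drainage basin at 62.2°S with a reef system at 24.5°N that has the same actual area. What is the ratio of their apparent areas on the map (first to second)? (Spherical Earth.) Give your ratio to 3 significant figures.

Mercator is conformal with k = sec φ, so areal scale = k² = sec²φ.
At 62.2°: sec²(62.2°) = 1/0.4664² = 4.597.
At 24.5°: sec²(24.5°) = 1/0.9100² = 1.208.
Ratio = 4.597/1.208 = cos²(24.5°)/cos²(62.2°) ≈ 3.81.

3.81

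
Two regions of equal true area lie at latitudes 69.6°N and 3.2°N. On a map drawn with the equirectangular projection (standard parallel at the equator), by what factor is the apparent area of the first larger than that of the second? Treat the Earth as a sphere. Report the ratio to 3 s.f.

2.86

In the plate carrée (x = Rλ, y = Rφ), meridians are true-scale (h = 1) and parallels are stretched by k = sec φ.
Areal scale at 69.6°: h·k = 1.000 × 2.869 = 2.869.
Areal scale at 3.2°: h·k = 1.000 × 1.002 = 1.002.
Ratio = 2.869/1.002 ≈ 2.86.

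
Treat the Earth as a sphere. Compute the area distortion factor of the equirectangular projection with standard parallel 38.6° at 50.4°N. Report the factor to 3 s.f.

1.23

The equidistant cylindrical projection with φ₀ = 38.6° has h = 1 (meridians true) and k = cos φ₀ / cos φ along parallels.
Areal scale = h·k = 1 × cos φ₀ / cos φ; at 50.4°, h = 1.000, k = 1.226, so h·k = 1.226.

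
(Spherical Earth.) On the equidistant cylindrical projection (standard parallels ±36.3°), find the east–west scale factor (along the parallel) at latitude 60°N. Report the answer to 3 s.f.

1.61

In the equirectangular projection with standard parallel φ₀ = 36.3° (x = Rλ cos φ₀, y = Rφ), meridians are true-scale (h = 1) and the parallel scale is k = cos φ₀ / cos φ.
k = cos 36.3° / cos 60° = 0.8059/0.5000 = 1.612.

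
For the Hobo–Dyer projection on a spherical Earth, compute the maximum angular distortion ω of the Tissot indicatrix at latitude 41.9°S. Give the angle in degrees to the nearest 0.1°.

Hobo–Dyer is a cylindrical equal-area projection with standard parallels at ±37.5°. Cylindrical equal-area (φ₀ = 37.5°): h = cos φ / cos 37.5° along meridians, k = cos 37.5° / cos φ along parallels; h·k = 1.
At 41.9°: h = 0.9382, k = 1.066; principal scales a = 1.066, b = 0.9382.
sin(ω/2) = (a − b)/(a + b) = 0.1277/2.004 = 0.06372, so ω = 2 arcsin(0.06372) ≈ 7.3°.

7.3°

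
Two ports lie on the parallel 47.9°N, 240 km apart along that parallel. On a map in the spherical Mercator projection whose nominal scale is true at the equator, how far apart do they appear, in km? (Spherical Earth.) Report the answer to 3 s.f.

358 km

The Mercator projection is conformal; its linear scale factor is the same in every direction and equals sec φ = 1/cos φ.
Along the parallel, k = sec 47.9° = 1/0.6704 = 1.492.
Map distance = 240 × 1.492 ≈ 358 km.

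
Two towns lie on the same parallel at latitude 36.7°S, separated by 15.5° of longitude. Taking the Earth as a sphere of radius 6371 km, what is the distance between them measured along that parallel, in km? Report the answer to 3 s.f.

Arc length along a parallel = R cos φ · Δλ (with Δλ in radians).
= 6371 × cos 36.7° × (15.5° × π/180) = 6371 × 0.8018 × 0.2705 ≈ 1380 km.

1380 km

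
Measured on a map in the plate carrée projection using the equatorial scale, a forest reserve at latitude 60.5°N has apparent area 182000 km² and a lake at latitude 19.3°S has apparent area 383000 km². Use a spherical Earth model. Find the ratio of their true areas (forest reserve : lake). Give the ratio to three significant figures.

0.248

On the plate carrée, areal scale = h·k = 1 × sec φ, so true area = apparent × cos φ.
True area of forest reserve: 182000 × cos(60.5°) = 182000 × 0.4924 = 89620 km².
True area of lake: 383000 × cos(19.3°) = 383000 × 0.9438 = 361500 km².
Ratio = 89620 / 361500 ≈ 0.248.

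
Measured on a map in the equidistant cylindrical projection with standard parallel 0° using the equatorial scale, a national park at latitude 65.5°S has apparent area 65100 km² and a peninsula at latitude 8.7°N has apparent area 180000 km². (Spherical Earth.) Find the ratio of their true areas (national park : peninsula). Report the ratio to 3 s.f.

0.152

On the plate carrée, areal scale = h·k = 1 × sec φ, so true area = apparent × cos φ.
True area of national park: 65100 × cos(65.5°) = 65100 × 0.4147 = 27000 km².
True area of peninsula: 180000 × cos(8.7°) = 180000 × 0.9885 = 177900 km².
Ratio = 27000 / 177900 ≈ 0.152.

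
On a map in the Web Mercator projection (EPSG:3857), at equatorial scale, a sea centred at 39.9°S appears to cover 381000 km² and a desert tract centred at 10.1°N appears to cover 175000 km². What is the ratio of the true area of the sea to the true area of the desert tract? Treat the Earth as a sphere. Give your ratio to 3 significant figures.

1.32

Mercator's areal exaggeration is sec²φ; hence true area = (apparent area) · cos²φ.
True area of sea: 381000 × cos²(39.9°) = 381000 × 0.5885 = 224200 km².
True area of desert tract: 175000 × cos²(10.1°) = 175000 × 0.9692 = 169600 km².
Ratio = 224200 / 169600 ≈ 1.32.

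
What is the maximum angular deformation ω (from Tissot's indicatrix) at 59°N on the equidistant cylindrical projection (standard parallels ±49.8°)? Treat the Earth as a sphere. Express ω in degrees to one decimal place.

With standard parallel φ₀ = 49.8°, the equirectangular projection gives x = Rλ cos φ₀, y = Rφ, so h = 1 and k = cos 49.8° / cos φ.
At 59°: h = 1.000, k = 1.253; principal scales a = 1.253, b = 1.000.
sin(ω/2) = (a − b)/(a + b) = 0.2532/2.253 = 0.1124, so ω = 2 arcsin(0.1124) ≈ 12.9°.

12.9°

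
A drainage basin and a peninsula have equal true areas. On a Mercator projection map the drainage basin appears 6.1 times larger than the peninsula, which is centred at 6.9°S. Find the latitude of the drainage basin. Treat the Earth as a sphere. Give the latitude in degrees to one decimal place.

For equal true areas on Mercator, apparent areas scale as sec²φ, so the ratio is cos²φ₂ / cos²φ₁.
cos²φ₂ / cos²φ₁ = 6.1  ⇒  cos φ₁ = cos 6.9° / √6.1 = 0.9928/2.470 = 0.4020.
φ₁ = arccos(0.4020) ≈ 66.3°.

66.3°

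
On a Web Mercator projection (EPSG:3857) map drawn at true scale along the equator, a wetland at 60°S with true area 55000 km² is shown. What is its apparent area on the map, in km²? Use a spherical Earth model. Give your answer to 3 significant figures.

Mercator is conformal, so the point scale is isotropic: h = k = sec φ = 1/cos φ.
Areal scale = k² = sec²φ = 1/cos²(60°) = 1/0.5000² = 4.000.
Apparent area = 55000 × 4.000 ≈ 220000 km².

220000 km²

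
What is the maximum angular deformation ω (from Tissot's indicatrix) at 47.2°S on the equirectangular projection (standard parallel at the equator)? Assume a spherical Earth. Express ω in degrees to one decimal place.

For the equirectangular projection with φ₀ = 0 (plate carrée), h = 1 along meridians and k = sec φ along parallels.
At 47.2°: h = 1.000, k = 1.472; principal scales a = 1.472, b = 1.000.
sin(ω/2) = (a − b)/(a + b) = 0.4718/2.472 = 0.1909, so ω = 2 arcsin(0.1909) ≈ 22.0°.

22.0°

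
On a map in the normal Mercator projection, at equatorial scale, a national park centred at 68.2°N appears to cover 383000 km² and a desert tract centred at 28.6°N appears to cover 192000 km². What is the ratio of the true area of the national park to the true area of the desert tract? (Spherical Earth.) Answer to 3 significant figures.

Since Mercator area scale is 1/cos²φ, the true area equals the apparent area multiplied by cos²φ.
True area of national park: 383000 × cos²(68.2°) = 383000 × 0.1379 = 52820 km².
True area of desert tract: 192000 × cos²(28.6°) = 192000 × 0.7709 = 148000 km².
Ratio = 52820 / 148000 ≈ 0.357.

0.357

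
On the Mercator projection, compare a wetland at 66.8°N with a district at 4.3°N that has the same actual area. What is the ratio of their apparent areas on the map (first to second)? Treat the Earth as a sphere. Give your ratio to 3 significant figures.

6.41

Mercator is conformal with k = sec φ, so areal scale = k² = sec²φ.
At 66.8°: sec²(66.8°) = 1/0.3939² = 6.444.
At 4.3°: sec²(4.3°) = 1/0.9972² = 1.006.
Ratio = 6.444/1.006 = cos²(4.3°)/cos²(66.8°) ≈ 6.41.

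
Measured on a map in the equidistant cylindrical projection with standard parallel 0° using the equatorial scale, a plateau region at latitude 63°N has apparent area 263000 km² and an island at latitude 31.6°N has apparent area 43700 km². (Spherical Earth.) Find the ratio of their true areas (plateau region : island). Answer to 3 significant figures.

3.21

Plate carrée has h = 1 and k = sec φ, giving areal scale sec φ; true area = (apparent area) · cos φ.
True area of plateau region: 263000 × cos(63°) = 263000 × 0.4540 = 119400 km².
True area of island: 43700 × cos(31.6°) = 43700 × 0.8517 = 37220 km².
Ratio = 119400 / 37220 ≈ 3.21.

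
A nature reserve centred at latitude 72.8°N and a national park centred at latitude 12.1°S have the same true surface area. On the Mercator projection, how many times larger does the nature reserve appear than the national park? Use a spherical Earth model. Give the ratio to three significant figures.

Mercator areal scale is sec²φ.
At 72.8°: sec²(72.8°) = 1/0.2957² = 11.44.
At 12.1°: sec²(12.1°) = 1/0.9778² = 1.046.
Ratio = 11.44/1.046 = cos²(12.1°)/cos²(72.8°) ≈ 10.9.

10.9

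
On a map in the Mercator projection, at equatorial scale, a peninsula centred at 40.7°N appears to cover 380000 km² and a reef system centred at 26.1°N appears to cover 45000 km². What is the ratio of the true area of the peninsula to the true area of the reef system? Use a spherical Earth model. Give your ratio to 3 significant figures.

Mercator's areal exaggeration is sec²φ; hence true area = (apparent area) · cos²φ.
True area of peninsula: 380000 × cos²(40.7°) = 380000 × 0.5748 = 218400 km².
True area of reef system: 45000 × cos²(26.1°) = 45000 × 0.8065 = 36290 km².
Ratio = 218400 / 36290 ≈ 6.02.

6.02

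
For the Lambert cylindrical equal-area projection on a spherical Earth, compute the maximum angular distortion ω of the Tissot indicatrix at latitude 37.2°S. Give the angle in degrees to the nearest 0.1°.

The Lambert cylindrical equal-area projection is the cylindrical equal-area projection with its standard parallel at the equator (φ₀ = 0). Cylindrical equal-area (φ₀ = 0°): h = cos φ / cos 0° along meridians, k = cos 0° / cos φ along parallels; h·k = 1.
At 37.2°: h = 0.7965, k = 1.255; principal scales a = 1.255, b = 0.7965.
sin(ω/2) = (a − b)/(a + b) = 0.4589/2.052 = 0.2236, so ω = 2 arcsin(0.2236) ≈ 25.8°.

25.8°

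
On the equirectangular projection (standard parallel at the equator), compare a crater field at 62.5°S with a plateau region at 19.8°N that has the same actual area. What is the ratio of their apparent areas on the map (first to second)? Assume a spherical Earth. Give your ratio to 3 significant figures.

For the equirectangular projection with φ₀ = 0 (plate carrée), h = 1 along meridians and k = sec φ along parallels.
Areal scale at 62.5°: h·k = 1.000 × 2.166 = 2.166.
Areal scale at 19.8°: h·k = 1.000 × 1.063 = 1.063.
Ratio = 2.166/1.063 ≈ 2.04.

2.04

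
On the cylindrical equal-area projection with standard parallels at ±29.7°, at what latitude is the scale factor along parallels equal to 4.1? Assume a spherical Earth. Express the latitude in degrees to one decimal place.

77.8°

Cylindrical equal-area (φ₀ = 29.7°): h = cos φ / cos 29.7° along meridians, k = cos 29.7° / cos φ along parallels; h·k = 1.
k = cos φ₀ / cos φ = 4.1  ⇒  cos φ = cos 29.7° / 4.1 = 0.2119.
φ = arccos(0.2119) ≈ 77.8°.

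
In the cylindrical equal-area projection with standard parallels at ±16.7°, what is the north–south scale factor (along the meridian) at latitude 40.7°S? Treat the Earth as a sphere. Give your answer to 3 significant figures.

0.792

For cylindrical equal-area with standard parallel φ₀, h = cos φ / cos φ₀ and k = cos φ₀ / cos φ, so h·k = 1.
h = cos 40.7° / cos 16.7° = 0.7581/0.9578 = 0.7915.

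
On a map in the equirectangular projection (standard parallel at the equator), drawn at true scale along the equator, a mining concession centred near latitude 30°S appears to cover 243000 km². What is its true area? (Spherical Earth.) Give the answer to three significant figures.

Plate carrée maps x = Rλ, y = Rφ. The meridian scale is h = 1 and the parallel scale is k = 1/cos φ = sec φ.
Areal scale = h·k = 1 × sec φ; at 30°, h = 1.000, k = 1.155, so h·k = 1.155.
True area = apparent / (areal scale) = 243000 / 1.155 ≈ 210000 km².

210000 km²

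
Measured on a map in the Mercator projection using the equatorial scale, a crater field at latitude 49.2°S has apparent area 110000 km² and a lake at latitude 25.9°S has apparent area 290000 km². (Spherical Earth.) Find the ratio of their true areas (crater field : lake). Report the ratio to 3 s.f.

0.200

Mercator's areal exaggeration is sec²φ; hence true area = (apparent area) · cos²φ.
True area of crater field: 110000 × cos²(49.2°) = 110000 × 0.4270 = 46970 km².
True area of lake: 290000 × cos²(25.9°) = 290000 × 0.8092 = 234700 km².
Ratio = 46970 / 234700 ≈ 0.200.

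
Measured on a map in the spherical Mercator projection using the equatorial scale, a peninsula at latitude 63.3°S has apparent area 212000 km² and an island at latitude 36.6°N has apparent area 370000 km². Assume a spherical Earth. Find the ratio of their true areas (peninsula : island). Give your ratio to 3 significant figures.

0.179

Mercator's areal exaggeration is sec²φ; hence true area = (apparent area) · cos²φ.
True area of peninsula: 212000 × cos²(63.3°) = 212000 × 0.2019 = 42800 km².
True area of island: 370000 × cos²(36.6°) = 370000 × 0.6445 = 238500 km².
Ratio = 42800 / 238500 ≈ 0.179.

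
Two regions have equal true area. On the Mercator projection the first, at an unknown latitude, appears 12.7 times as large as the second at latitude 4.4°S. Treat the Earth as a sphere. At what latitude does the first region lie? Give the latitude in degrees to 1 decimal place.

Mercator areal scale is sec²φ, so apparent-area ratio = sec²φ₁ / sec²φ₂ = cos²φ₂ / cos²φ₁.
cos²φ₂ / cos²φ₁ = 12.7  ⇒  cos φ₁ = cos 4.4° / √12.7 = 0.9971/3.564 = 0.2798.
φ₁ = arccos(0.2798) ≈ 73.8°.

73.8°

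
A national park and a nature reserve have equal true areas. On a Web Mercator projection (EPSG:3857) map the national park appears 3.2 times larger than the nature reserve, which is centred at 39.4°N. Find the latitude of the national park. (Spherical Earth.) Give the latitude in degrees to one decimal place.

64.4°

On Mercator, (apparent₁)/(apparent₂) = sec²φ₁ / sec²φ₂ when true areas are equal.
cos²φ₂ / cos²φ₁ = 3.2  ⇒  cos φ₁ = cos 39.4° / √3.2 = 0.7727/1.789 = 0.4320.
φ₁ = arccos(0.4320) ≈ 64.4°.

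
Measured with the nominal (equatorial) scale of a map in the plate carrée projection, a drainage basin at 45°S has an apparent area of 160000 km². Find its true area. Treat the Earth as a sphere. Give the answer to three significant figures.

In the plate carrée (x = Rλ, y = Rφ), meridians are true-scale (h = 1) and parallels are stretched by k = sec φ.
Areal scale = h·k = 1 × sec φ; at 45°, h = 1.000, k = 1.414, so h·k = 1.414.
True area = apparent / (areal scale) = 160000 / 1.414 ≈ 113000 km².

113000 km²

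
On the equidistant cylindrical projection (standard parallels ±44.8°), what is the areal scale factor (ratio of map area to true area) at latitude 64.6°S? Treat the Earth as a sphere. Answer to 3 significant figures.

With standard parallel φ₀ = 44.8°, the equirectangular projection gives x = Rλ cos φ₀, y = Rφ, so h = 1 and k = cos 44.8° / cos φ.
Areal scale = h·k = 1 × cos φ₀ / cos φ; at 64.6°, h = 1.000, k = 1.654, so h·k = 1.654.

1.65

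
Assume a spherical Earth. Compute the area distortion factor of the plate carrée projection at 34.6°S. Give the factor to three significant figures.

1.21

For the equirectangular projection with φ₀ = 0 (plate carrée), h = 1 along meridians and k = sec φ along parallels.
Areal scale = h·k = 1 × sec φ; at 34.6°, h = 1.000, k = 1.215, so h·k = 1.215.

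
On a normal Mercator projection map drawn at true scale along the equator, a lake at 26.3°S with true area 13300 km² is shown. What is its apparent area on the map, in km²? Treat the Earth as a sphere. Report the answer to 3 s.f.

16500 km²

The Mercator projection is conformal; its linear scale factor is the same in every direction and equals sec φ = 1/cos φ.
Areal scale = k² = sec²φ = 1/cos²(26.3°) = 1/0.8965² = 1.244.
Apparent area = 13300 × 1.244 ≈ 16500 km².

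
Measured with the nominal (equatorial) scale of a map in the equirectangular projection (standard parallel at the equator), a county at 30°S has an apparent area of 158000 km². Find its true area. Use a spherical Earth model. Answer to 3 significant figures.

137000 km²

Plate carrée maps x = Rλ, y = Rφ. The meridian scale is h = 1 and the parallel scale is k = 1/cos φ = sec φ.
Areal scale = h·k = 1 × sec φ; at 30°, h = 1.000, k = 1.155, so h·k = 1.155.
True area = apparent / (areal scale) = 158000 / 1.155 ≈ 137000 km².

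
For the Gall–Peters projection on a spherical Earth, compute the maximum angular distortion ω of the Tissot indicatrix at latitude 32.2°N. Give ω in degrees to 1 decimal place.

20.5°

The Gall–Peters projection is cylindrical equal-area with φ₀ = 45°. A cylindrical equal-area projection with standard parallel φ₀ has meridian scale h = cos φ / cos φ₀ and parallel scale k = cos φ₀ / cos φ (so areas are preserved, h·k = 1).
At 32.2°: h = 1.197, k = 0.8356; principal scales a = 1.197, b = 0.8356.
sin(ω/2) = (a − b)/(a + b) = 0.3611/2.032 = 0.1777, so ω = 2 arcsin(0.1777) ≈ 20.5°.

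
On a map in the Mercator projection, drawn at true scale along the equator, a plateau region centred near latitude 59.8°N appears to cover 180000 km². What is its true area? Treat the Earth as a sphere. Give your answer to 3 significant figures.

45500 km²

For Mercator, h = k = sec φ (a conformal cylindrical projection has a single point scale, 1/cos φ).
Areal scale = k² = sec²φ = 1/cos²(59.8°) = 1/0.5030² = 3.952.
True area = apparent / (areal scale) = 180000 / 3.952 ≈ 45500 km².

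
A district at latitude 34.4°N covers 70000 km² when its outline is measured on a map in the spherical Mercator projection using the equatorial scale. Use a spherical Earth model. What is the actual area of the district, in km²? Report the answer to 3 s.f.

47700 km²

Mercator is conformal, so the point scale is isotropic: h = k = sec φ = 1/cos φ.
Areal scale = k² = sec²φ = 1/cos²(34.4°) = 1/0.8251² = 1.469.
True area = apparent / (areal scale) = 70000 / 1.469 ≈ 47700 km².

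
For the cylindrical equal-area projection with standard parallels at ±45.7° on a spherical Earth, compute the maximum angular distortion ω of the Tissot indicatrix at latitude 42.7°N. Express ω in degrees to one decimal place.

Cylindrical equal-area (φ₀ = 45.7°): h = cos φ / cos 45.7° along meridians, k = cos 45.7° / cos φ along parallels; h·k = 1.
At 42.7°: h = 1.052, k = 0.9503; principal scales a = 1.052, b = 0.9503.
sin(ω/2) = (a − b)/(a + b) = 0.1019/2.003 = 0.05090, so ω = 2 arcsin(0.05090) ≈ 5.8°.

5.8°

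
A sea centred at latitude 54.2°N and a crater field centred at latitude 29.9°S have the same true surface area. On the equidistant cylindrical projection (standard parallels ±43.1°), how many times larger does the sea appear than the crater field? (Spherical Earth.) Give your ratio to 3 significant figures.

The equidistant cylindrical projection with φ₀ = 43.1° has h = 1 (meridians true) and k = cos φ₀ / cos φ along parallels.
Areal scale at 54.2°: h·k = 1.000 × 1.248 = 1.248.
Areal scale at 29.9°: h·k = 1.000 × 0.8423 = 0.8423.
Ratio = 1.248/0.8423 ≈ 1.48.

1.48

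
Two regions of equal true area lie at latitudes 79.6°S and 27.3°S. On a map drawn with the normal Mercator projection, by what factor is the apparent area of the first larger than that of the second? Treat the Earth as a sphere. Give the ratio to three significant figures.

24.2

On Mercator, area is exaggerated by sec²φ = 1/cos²φ.
At 79.6°: sec²(79.6°) = 1/0.1805² = 30.69.
At 27.3°: sec²(27.3°) = 1/0.8886² = 1.266.
Ratio = 30.69/1.266 = cos²(27.3°)/cos²(79.6°) ≈ 24.2.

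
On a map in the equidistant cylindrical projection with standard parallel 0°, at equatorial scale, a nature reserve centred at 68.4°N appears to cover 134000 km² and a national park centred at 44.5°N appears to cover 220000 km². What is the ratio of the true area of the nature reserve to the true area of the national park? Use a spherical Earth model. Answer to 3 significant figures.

0.314

On the plate carrée, areal scale = h·k = 1 × sec φ, so true area = apparent × cos φ.
True area of nature reserve: 134000 × cos(68.4°) = 134000 × 0.3681 = 49330 km².
True area of national park: 220000 × cos(44.5°) = 220000 × 0.7133 = 156900 km².
Ratio = 49330 / 156900 ≈ 0.314.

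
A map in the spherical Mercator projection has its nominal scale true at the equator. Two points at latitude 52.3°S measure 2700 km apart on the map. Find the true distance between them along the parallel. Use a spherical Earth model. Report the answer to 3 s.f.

The Mercator projection is conformal; its linear scale factor is the same in every direction and equals sec φ = 1/cos φ.
Along the parallel at 52.3°, map distances are exaggerated by k = sec 52.3° = 1.635.
True distance = 2700 / 1.635 = 2700 × cos 52.3° ≈ 1650 km.

1650 km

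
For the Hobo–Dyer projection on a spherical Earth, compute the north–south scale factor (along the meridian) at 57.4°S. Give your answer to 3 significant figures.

0.679

Hobo–Dyer is a cylindrical equal-area projection with standard parallels at ±37.5°. A cylindrical equal-area projection with standard parallel φ₀ has meridian scale h = cos φ / cos φ₀ and parallel scale k = cos φ₀ / cos φ (so areas are preserved, h·k = 1).
h = cos 57.4° / cos 37.5° = 0.5388/0.7934 = 0.6791.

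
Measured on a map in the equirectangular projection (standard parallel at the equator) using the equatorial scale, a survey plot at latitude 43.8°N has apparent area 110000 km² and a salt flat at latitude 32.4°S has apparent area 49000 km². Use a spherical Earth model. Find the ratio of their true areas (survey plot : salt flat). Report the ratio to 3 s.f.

1.92

Plate carrée has h = 1 and k = sec φ, giving areal scale sec φ; true area = (apparent area) · cos φ.
True area of survey plot: 110000 × cos(43.8°) = 110000 × 0.7218 = 79390 km².
True area of salt flat: 49000 × cos(32.4°) = 49000 × 0.8443 = 41370 km².
Ratio = 79390 / 41370 ≈ 1.92.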